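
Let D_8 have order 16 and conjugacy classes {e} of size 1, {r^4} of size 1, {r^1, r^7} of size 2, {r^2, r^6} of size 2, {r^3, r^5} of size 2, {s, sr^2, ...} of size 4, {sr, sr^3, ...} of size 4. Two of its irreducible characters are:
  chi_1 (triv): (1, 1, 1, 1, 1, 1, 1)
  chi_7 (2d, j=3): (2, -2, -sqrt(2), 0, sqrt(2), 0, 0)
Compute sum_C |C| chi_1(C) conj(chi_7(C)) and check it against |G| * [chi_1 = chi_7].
Sum = 0; so <chi_1, chi_7> = 0 (distinct irreducibles are orthogonal).

Argument: Compute term by term over conjugacy classes (|C| * chi_1(C) * conj(chi_7(C))):
  1*(1)*conj(2) + 1*(1)*conj(-2) + 2*(1)*conj(-sqrt(2)) + 2*(1)*conj(0) + 2*(1)*conj(sqrt(2)) + 4*(1)*conj(0) + 4*(1)*conj(0)
  = (2) + (-2) + (-2*sqrt(2)) + (0) + (2*sqrt(2)) + (0) + (0)
  = 0.
Dividing by |G| = 16 gives 0/16 = 0, matching the row-orthogonality relation <chi_1, chi_7> = [chi_1 = chi_7].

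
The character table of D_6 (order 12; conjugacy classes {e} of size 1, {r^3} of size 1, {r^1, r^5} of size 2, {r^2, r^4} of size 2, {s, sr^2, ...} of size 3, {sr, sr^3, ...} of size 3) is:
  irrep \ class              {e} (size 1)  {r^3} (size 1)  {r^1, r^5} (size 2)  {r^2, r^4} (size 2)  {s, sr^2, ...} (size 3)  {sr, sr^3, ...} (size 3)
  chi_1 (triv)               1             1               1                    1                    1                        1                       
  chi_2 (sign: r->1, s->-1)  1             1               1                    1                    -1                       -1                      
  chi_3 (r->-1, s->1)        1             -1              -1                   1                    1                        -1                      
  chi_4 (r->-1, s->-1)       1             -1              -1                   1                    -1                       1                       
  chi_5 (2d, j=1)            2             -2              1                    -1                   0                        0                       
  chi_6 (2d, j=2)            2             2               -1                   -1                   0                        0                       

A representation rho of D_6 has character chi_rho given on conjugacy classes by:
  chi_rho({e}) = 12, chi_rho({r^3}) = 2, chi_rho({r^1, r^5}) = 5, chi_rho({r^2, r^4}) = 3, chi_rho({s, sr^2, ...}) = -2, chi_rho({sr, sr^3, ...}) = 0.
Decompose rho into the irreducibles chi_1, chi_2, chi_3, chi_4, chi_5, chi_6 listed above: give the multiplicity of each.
Multiplicities: chi_1: 2, chi_2: 3, chi_3: 0, chi_4: 1, chi_5: 2, chi_6: 1.

Proof sketch: Use <chi_rho, chi> = (1/|G|) sum_C |C| * chi_rho(C) * conj(chi(C)) with |G| = 12 for each irreducible chi in the table:
  <chi_rho, chi_1> = (1/12)[1*(12)*conj(1) + 1*(2)*conj(1) + 2*(5)*conj(1) + 2*(3)*conj(1) + 3*(-2)*conj(1) + 3*(0)*conj(1)]
      = (1/12)[(12) + (2) + (10) + (6) + (-6) + (0)] = 24/12 = 2
  <chi_rho, chi_2> = (1/12)[1*(12)*conj(1) + 1*(2)*conj(1) + 2*(5)*conj(1) + 2*(3)*conj(1) + 3*(-2)*conj(-1) + 3*(0)*conj(-1)]
      = (1/12)[(12) + (2) + (10) + (6) + (6) + (0)] = 36/12 = 3
  <chi_rho, chi_3> = (1/12)[1*(12)*conj(1) + 1*(2)*conj(-1) + 2*(5)*conj(-1) + 2*(3)*conj(1) + 3*(-2)*conj(1) + 3*(0)*conj(-1)]
      = (1/12)[(12) + (-2) + (-10) + (6) + (-6) + (0)] = 0/12 = 0
  <chi_rho, chi_4> = (1/12)[1*(12)*conj(1) + 1*(2)*conj(-1) + 2*(5)*conj(-1) + 2*(3)*conj(1) + 3*(-2)*conj(-1) + 3*(0)*conj(1)]
      = (1/12)[(12) + (-2) + (-10) + (6) + (6) + (0)] = 12/12 = 1
  <chi_rho, chi_5> = (1/12)[1*(12)*conj(2) + 1*(2)*conj(-2) + 2*(5)*conj(1) + 2*(3)*conj(-1) + 3*(-2)*conj(0) + 3*(0)*conj(0)]
      = (1/12)[(24) + (-4) + (10) + (-6) + (0) + (0)] = 24/12 = 2
  <chi_rho, chi_6> = (1/12)[1*(12)*conj(2) + 1*(2)*conj(2) + 2*(5)*conj(-1) + 2*(3)*conj(-1) + 3*(-2)*conj(0) + 3*(0)*conj(0)]
      = (1/12)[(24) + (4) + (-10) + (-6) + (0) + (0)] = 12/12 = 1
Dimension check: dim(rho) = sum (mult * dim) = 2*1 + 3*1 + 0*1 + 1*1 + 2*2 + 1*2 = 12 = chi_rho(e) = 12.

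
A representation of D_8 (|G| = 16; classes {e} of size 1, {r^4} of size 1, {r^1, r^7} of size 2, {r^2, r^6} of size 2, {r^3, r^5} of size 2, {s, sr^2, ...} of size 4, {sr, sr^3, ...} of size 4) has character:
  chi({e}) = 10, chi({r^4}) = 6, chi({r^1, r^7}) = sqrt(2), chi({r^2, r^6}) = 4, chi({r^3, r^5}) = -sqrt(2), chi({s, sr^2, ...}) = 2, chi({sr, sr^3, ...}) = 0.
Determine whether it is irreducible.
Not irreducible (reducible): <chi, chi> = 12 > 1.

Why: <chi, chi> = (1/|G|) sum_C |C| * |chi(C)|^2 = (1/16)[1*|10|^2 + 1*|6|^2 + 2*|sqrt(2)|^2 + 2*|4|^2 + 2*|-sqrt(2)|^2 + 4*|2|^2 + 4*|0|^2]
  = (1/16)[(100) + (36) + (4) + (32) + (4) + (16) + (0)] = 192/16 = 12.
A character is irreducible iff <chi, chi> = 1, so this representation is reducible.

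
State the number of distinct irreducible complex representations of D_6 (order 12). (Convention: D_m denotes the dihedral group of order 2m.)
6

Explanation: The number of irreducible complex representations of a finite group equals its number of conjugacy classes. D_6 has 6 conjugacy classes (n/2 + 3 for n even), so D_6 (order 12) has exactly 6 irreducible complex representations.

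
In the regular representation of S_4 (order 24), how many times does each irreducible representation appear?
Each irreducible V_i of dimension d_i appears with multiplicity d_i, i.e. rho_reg = (direct sum over all irreducibles V_i) d_i V_i. The irreducible dimensions for S_4 are 1, 1, 2, 3, 3: 2 irreducibles of dimension 1, each with multiplicity 1; 1 irreducible of dimension 2, with multiplicity 2; 2 irreducibles of dimension 3, each with multiplicity 3. Total dimension 2*1*1 + 1*2*2 + 2*3*3 = 24 = |G|.

Why: General theorem: in the regular representation of a finite group G, each irreducible appears with multiplicity equal to its dimension. Check: dim(rho_reg) = sum d_i^2 = 1 + 1 + 4 + 9 + 9 = 24 = |G|.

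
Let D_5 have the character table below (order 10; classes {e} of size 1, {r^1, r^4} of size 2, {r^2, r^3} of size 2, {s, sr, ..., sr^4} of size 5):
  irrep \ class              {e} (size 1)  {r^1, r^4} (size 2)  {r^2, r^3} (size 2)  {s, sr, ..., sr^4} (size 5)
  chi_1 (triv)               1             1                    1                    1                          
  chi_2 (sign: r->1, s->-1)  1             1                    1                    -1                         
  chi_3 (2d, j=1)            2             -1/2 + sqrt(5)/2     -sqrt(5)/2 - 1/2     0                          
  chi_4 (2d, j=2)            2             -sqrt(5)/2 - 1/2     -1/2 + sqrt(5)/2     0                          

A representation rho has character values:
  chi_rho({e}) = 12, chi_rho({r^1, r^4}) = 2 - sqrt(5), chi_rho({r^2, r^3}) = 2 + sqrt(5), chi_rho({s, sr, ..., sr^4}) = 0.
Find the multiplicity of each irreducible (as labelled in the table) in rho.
Multiplicities: chi_1: 2, chi_2: 2, chi_3: 1, chi_4: 3.

Working: Use <chi_rho, chi> = (1/|G|) sum_C |C| * chi_rho(C) * conj(chi(C)) with |G| = 10 for each irreducible chi in the table:
  <chi_rho, chi_1> = (1/10)[1*(12)*conj(1) + 2*(2 - sqrt(5))*conj(1) + 2*(2 + sqrt(5))*conj(1) + 5*(0)*conj(1)]
      = (1/10)[(12) + (4 - 2*sqrt(5)) + (4 + 2*sqrt(5)) + (0)] = 20/10 = 2
  <chi_rho, chi_2> = (1/10)[1*(12)*conj(1) + 2*(2 - sqrt(5))*conj(1) + 2*(2 + sqrt(5))*conj(1) + 5*(0)*conj(-1)]
      = (1/10)[(12) + (4 - 2*sqrt(5)) + (4 + 2*sqrt(5)) + (0)] = 20/10 = 2
  <chi_rho, chi_3> = (1/10)[1*(12)*conj(2) + 2*(2 - sqrt(5))*conj(-1/2 + sqrt(5)/2) + 2*(2 + sqrt(5))*conj(-sqrt(5)/2 - 1/2) + 5*(0)*conj(0)]
      = (1/10)[(24) + (-7 + 3*sqrt(5)) + (-7 - 3*sqrt(5)) + (0)] = 10/10 = 1
  <chi_rho, chi_4> = (1/10)[1*(12)*conj(2) + 2*(2 - sqrt(5))*conj(-sqrt(5)/2 - 1/2) + 2*(2 + sqrt(5))*conj(-1/2 + sqrt(5)/2) + 5*(0)*conj(0)]
      = (1/10)[(24) + (3 - sqrt(5)) + (sqrt(5) + 3) + (0)] = 30/10 = 3
Dimension check: dim(rho) = sum (mult * dim) = 2*1 + 2*1 + 1*2 + 3*2 = 12 = chi_rho(e) = 12.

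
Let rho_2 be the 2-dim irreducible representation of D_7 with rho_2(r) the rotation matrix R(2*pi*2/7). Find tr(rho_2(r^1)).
chi_{rho_2}(r^1) = 2*cos(2*pi*2*1/7) = -2*cos(3*pi/7)

Argument: rho_2(r^1) is rotation by angle 2*pi*2*1/7, whose trace is 2*cos(2*pi*2*1/7) = -2*cos(3*pi/7).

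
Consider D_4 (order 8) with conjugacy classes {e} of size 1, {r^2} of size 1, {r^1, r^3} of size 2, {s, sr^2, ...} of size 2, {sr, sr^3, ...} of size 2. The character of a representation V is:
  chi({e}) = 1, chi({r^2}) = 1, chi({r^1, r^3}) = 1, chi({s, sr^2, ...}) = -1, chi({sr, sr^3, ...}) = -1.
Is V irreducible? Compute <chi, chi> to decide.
Irreducible: <chi, chi> = 1.

Derivation: <chi, chi> = (1/|G|) sum_C |C| * |chi(C)|^2 = (1/8)[1*|1|^2 + 1*|1|^2 + 2*|1|^2 + 2*|-1|^2 + 2*|-1|^2]
  = (1/8)[(1) + (1) + (2) + (2) + (2)] = 8/8 = 1.
A character is irreducible iff <chi, chi> = 1, so this representation is irreducible.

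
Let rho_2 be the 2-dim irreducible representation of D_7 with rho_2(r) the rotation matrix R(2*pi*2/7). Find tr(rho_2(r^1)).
chi_{rho_2}(r^1) = 2*cos(2*pi*2*1/7) = -2*cos(3*pi/7)

Explanation: rho_2(r^1) is rotation by angle 2*pi*2*1/7, whose trace is 2*cos(2*pi*2*1/7) = -2*cos(3*pi/7).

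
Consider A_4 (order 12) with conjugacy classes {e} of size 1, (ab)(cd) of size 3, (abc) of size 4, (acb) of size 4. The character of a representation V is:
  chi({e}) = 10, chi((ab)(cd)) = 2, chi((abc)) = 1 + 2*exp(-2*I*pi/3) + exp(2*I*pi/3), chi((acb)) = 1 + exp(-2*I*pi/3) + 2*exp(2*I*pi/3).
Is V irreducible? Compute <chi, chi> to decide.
Not irreducible (reducible): <chi, chi> = 10 > 1.

Proof sketch: <chi, chi> = (1/|G|) sum_C |C| * |chi(C)|^2 = (1/12)[1*|10|^2 + 3*|2|^2 + 4*|1 + 2*exp(-2*I*pi/3) + exp(2*I*pi/3)|^2 + 4*|1 + exp(-2*I*pi/3) + 2*exp(2*I*pi/3)|^2]
  = (1/12)[(100) + (12) + (4) + (4)] = 120/12 = 10.
(Exp terms are combined using exp(i*s)*conj(exp(i*t)) = exp(i*(s-t)), and sums of them are collapsed using the identity that for every m > 1 the m distinct m-th roots of unity sum to 0, e.g. 1 + exp(2*I*pi/3) + exp(-2*I*pi/3) = 0.)
A character is irreducible iff <chi, chi> = 1, so this representation is reducible.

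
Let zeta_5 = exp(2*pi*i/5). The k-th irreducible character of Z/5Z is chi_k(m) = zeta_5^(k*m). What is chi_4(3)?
chi_4(3) = zeta_5^12 = exp(4*I*pi/5)

Derivation: chi_4(3) = zeta_5^(4*3) = zeta_5^12. Since zeta_5^5 = 1, this equals zeta_5^2 = exp(2*pi*i*2/5) = exp(4*I*pi/5).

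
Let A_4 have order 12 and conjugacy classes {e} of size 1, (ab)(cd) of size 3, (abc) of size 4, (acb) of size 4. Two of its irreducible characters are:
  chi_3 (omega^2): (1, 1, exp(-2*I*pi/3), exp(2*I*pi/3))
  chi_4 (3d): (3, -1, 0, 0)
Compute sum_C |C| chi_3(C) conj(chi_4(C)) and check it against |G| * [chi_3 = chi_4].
Sum = 0; so <chi_3, chi_4> = 0 (distinct irreducibles are orthogonal).

Compute term by term over conjugacy classes (|C| * chi_3(C) * conj(chi_4(C))):
  1*(1)*conj(3) + 3*(1)*conj(-1) + 4*(exp(-2*I*pi/3))*conj(0) + 4*(exp(2*I*pi/3))*conj(0)
  = (3) + (-3) + (0) + (0)
  = 0.
(Exp terms are combined using exp(i*s)*conj(exp(i*t)) = exp(i*(s-t)), and sums of them are collapsed using the identity that for every m > 1 the m distinct m-th roots of unity sum to 0, e.g. 1 + exp(2*I*pi/3) + exp(-2*I*pi/3) = 0.)
Dividing by |G| = 12 gives 0/12 = 0, matching the row-orthogonality relation <chi_3, chi_4> = [chi_3 = chi_4].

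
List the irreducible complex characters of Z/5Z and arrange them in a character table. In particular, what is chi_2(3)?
Character table of Z/5Z (irreps indexed chi_0,...,chi_4 with chi_k(m) = zeta_5^(k*m), zeta_5 = exp(2*pi*i/5)):
  irrep \ class  {0} (size 1)  {1} (size 1)    {2} (size 1)    {3} (size 1)    {4} (size 1)  
  chi_0          1             1               1               1               1             
  chi_1          1             exp(2*I*pi/5)   exp(4*I*pi/5)   exp(-4*I*pi/5)  exp(-2*I*pi/5)
  chi_2          1             exp(4*I*pi/5)   exp(-2*I*pi/5)  exp(2*I*pi/5)   exp(-4*I*pi/5)
  chi_3          1             exp(-4*I*pi/5)  exp(2*I*pi/5)   exp(-2*I*pi/5)  exp(4*I*pi/5) 
  chi_4          1             exp(-2*I*pi/5)  exp(-4*I*pi/5)  exp(4*I*pi/5)   exp(2*I*pi/5) 

Spot check: chi_2(3) = zeta_5^(2*3) = zeta_5^6 = exp(2*I*pi/5).

Justification: Z/5Z is abelian, so all 5 irreducible complex representations are 1-dimensional. They are given by chi_k(m) = zeta_5^(k*m) for k = 0,...,4. Row orthogonality: sum_m chi_k(m) conj(chi_l(m)) = 5 * [k = l].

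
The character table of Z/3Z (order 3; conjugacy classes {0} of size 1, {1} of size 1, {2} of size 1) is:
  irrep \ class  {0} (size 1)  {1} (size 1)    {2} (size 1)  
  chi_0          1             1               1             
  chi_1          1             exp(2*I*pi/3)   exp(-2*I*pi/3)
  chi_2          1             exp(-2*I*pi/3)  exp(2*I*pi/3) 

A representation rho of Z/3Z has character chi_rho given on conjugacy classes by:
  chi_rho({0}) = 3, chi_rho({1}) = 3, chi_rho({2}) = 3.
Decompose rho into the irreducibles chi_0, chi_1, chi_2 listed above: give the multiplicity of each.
Multiplicities: chi_0: 3, chi_1: 0, chi_2: 0.

Why: Use <chi_rho, chi> = (1/|G|) sum_C |C| * chi_rho(C) * conj(chi(C)) with |G| = 3 for each irreducible chi in the table:
  <chi_rho, chi_0> = (1/3)[1*(3)*conj(1) + 1*(3)*conj(1) + 1*(3)*conj(1)]
      = (1/3)[(3) + (3) + (3)] = 9/3 = 3
  <chi_rho, chi_1> = (1/3)[1*(3)*conj(1) + 1*(3)*conj(exp(2*I*pi/3)) + 1*(3)*conj(exp(-2*I*pi/3))]
      = (1/3)[(3) + (3*exp(-2*I*pi/3)) + (3*exp(2*I*pi/3))] = 0/3 = 0
  <chi_rho, chi_2> = (1/3)[1*(3)*conj(1) + 1*(3)*conj(exp(-2*I*pi/3)) + 1*(3)*conj(exp(2*I*pi/3))]
      = (1/3)[(3) + (3*exp(2*I*pi/3)) + (3*exp(-2*I*pi/3))] = 0/3 = 0
(Exp terms are combined using exp(i*s)*conj(exp(i*t)) = exp(i*(s-t)), and sums of them are collapsed using the identity that for every m > 1 the m distinct m-th roots of unity sum to 0, e.g. 1 + exp(2*I*pi/3) + exp(-2*I*pi/3) = 0.)
Dimension check: dim(rho) = sum (mult * dim) = 3*1 + 0*1 + 0*1 = 3 = chi_rho(e) = 3.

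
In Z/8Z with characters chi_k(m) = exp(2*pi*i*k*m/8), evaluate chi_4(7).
chi_4(7) = zeta_8^28 = -1

Reasoning: chi_4(7) = zeta_8^(4*7) = zeta_8^28. Since zeta_8^8 = 1, this equals zeta_8^4 = exp(2*pi*i*4/8) = -1.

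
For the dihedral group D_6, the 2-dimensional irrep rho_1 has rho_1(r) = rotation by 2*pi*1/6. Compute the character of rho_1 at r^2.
chi_{rho_1}(r^2) = 2*cos(2*pi*1*2/6) = -1

Derivation: rho_1(r^2) is rotation by angle 2*pi*1*2/6, whose trace is 2*cos(2*pi*1*2/6) = -1.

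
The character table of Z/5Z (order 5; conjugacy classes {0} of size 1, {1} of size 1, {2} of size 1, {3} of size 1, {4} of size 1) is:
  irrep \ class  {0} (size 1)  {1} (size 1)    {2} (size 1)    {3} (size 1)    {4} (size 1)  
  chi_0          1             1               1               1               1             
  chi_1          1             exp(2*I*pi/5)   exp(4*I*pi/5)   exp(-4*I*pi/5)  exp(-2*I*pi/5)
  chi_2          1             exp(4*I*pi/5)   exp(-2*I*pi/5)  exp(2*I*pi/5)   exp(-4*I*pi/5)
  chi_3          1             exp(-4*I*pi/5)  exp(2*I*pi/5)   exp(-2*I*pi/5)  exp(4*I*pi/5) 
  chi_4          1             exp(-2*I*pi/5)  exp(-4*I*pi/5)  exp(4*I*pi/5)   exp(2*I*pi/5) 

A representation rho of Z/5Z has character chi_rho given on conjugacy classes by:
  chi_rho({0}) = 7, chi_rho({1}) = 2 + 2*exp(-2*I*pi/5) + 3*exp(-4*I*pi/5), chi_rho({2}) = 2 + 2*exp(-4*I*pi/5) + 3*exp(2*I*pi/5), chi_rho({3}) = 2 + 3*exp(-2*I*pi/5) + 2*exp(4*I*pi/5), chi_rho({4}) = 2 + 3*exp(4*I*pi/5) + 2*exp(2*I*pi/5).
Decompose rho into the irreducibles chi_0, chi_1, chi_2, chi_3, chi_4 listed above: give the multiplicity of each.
Multiplicities: chi_0: 2, chi_1: 0, chi_2: 0, chi_3: 3, chi_4: 2.

Use <chi_rho, chi> = (1/|G|) sum_C |C| * chi_rho(C) * conj(chi(C)) with |G| = 5 for each irreducible chi in the table:
  <chi_rho, chi_0> = (1/5)[1*(7)*conj(1) + 1*(2 + 2*exp(-2*I*pi/5) + 3*exp(-4*I*pi/5))*conj(1) + 1*(2 + 2*exp(-4*I*pi/5) + 3*exp(2*I*pi/5))*conj(1) + 1*(2 + 3*exp(-2*I*pi/5) + 2*exp(4*I*pi/5))*conj(1) + 1*(2 + 3*exp(4*I*pi/5) + 2*exp(2*I*pi/5))*conj(1)]
      = (1/5)[(7) + (2 + 2*exp(-2*I*pi/5) + 3*exp(-4*I*pi/5)) + (2 + 2*exp(-4*I*pi/5) + 3*exp(2*I*pi/5)) + (2 + 3*exp(-2*I*pi/5) + 2*exp(4*I*pi/5)) + (2 + 3*exp(4*I*pi/5) + 2*exp(2*I*pi/5))] = 10/5 = 2
  <chi_rho, chi_1> = (1/5)[1*(7)*conj(1) + 1*(2 + 2*exp(-2*I*pi/5) + 3*exp(-4*I*pi/5))*conj(exp(2*I*pi/5)) + 1*(2 + 2*exp(-4*I*pi/5) + 3*exp(2*I*pi/5))*conj(exp(4*I*pi/5)) + 1*(2 + 3*exp(-2*I*pi/5) + 2*exp(4*I*pi/5))*conj(exp(-4*I*pi/5)) + 1*(2 + 3*exp(4*I*pi/5) + 2*exp(2*I*pi/5))*conj(exp(-2*I*pi/5))]
      = (1/5)[(7) + (2*exp(-2*I*pi/5) + 2*exp(-4*I*pi/5) + 3*exp(4*I*pi/5)) + (3*exp(-2*I*pi/5) + 2*exp(-4*I*pi/5) + 2*exp(2*I*pi/5)) + (2*exp(-2*I*pi/5) + 2*exp(4*I*pi/5) + 3*exp(2*I*pi/5)) + (3*exp(-4*I*pi/5) + 2*exp(4*I*pi/5) + 2*exp(2*I*pi/5))] = 0/5 = 0
  <chi_rho, chi_2> = (1/5)[1*(7)*conj(1) + 1*(2 + 2*exp(-2*I*pi/5) + 3*exp(-4*I*pi/5))*conj(exp(4*I*pi/5)) + 1*(2 + 2*exp(-4*I*pi/5) + 3*exp(2*I*pi/5))*conj(exp(-2*I*pi/5)) + 1*(2 + 3*exp(-2*I*pi/5) + 2*exp(4*I*pi/5))*conj(exp(2*I*pi/5)) + 1*(2 + 3*exp(4*I*pi/5) + 2*exp(2*I*pi/5))*conj(exp(-4*I*pi/5))]
      = (1/5)[(7) + (2*exp(-4*I*pi/5) + 2*exp(4*I*pi/5) + 3*exp(2*I*pi/5)) + (2*exp(-2*I*pi/5) + 3*exp(4*I*pi/5) + 2*exp(2*I*pi/5)) + (2*exp(-2*I*pi/5) + 3*exp(-4*I*pi/5) + 2*exp(2*I*pi/5)) + (3*exp(-2*I*pi/5) + 2*exp(-4*I*pi/5) + 2*exp(4*I*pi/5))] = 0/5 = 0
  <chi_rho, chi_3> = (1/5)[1*(7)*conj(1) + 1*(2 + 2*exp(-2*I*pi/5) + 3*exp(-4*I*pi/5))*conj(exp(-4*I*pi/5)) + 1*(2 + 2*exp(-4*I*pi/5) + 3*exp(2*I*pi/5))*conj(exp(2*I*pi/5)) + 1*(2 + 3*exp(-2*I*pi/5) + 2*exp(4*I*pi/5))*conj(exp(-2*I*pi/5)) + 1*(2 + 3*exp(4*I*pi/5) + 2*exp(2*I*pi/5))*conj(exp(4*I*pi/5))]
      = (1/5)[(7) + (3 + 2*exp(4*I*pi/5) + 2*exp(2*I*pi/5)) + (3 + 2*exp(-2*I*pi/5) + 2*exp(4*I*pi/5)) + (3 + 2*exp(-4*I*pi/5) + 2*exp(2*I*pi/5)) + (3 + 2*exp(-2*I*pi/5) + 2*exp(-4*I*pi/5))] = 15/5 = 3
  <chi_rho, chi_4> = (1/5)[1*(7)*conj(1) + 1*(2 + 2*exp(-2*I*pi/5) + 3*exp(-4*I*pi/5))*conj(exp(-2*I*pi/5)) + 1*(2 + 2*exp(-4*I*pi/5) + 3*exp(2*I*pi/5))*conj(exp(-4*I*pi/5)) + 1*(2 + 3*exp(-2*I*pi/5) + 2*exp(4*I*pi/5))*conj(exp(4*I*pi/5)) + 1*(2 + 3*exp(4*I*pi/5) + 2*exp(2*I*pi/5))*conj(exp(2*I*pi/5))]
      = (1/5)[(7) + (2 + 3*exp(-2*I*pi/5) + 2*exp(2*I*pi/5)) + (2 + 3*exp(-4*I*pi/5) + 2*exp(4*I*pi/5)) + (2 + 2*exp(-4*I*pi/5) + 3*exp(4*I*pi/5)) + (2 + 2*exp(-2*I*pi/5) + 3*exp(2*I*pi/5))] = 10/5 = 2
(Exp terms are combined using exp(i*s)*conj(exp(i*t)) = exp(i*(s-t)), and sums of them are collapsed using the identity that for every m > 1 the m distinct m-th roots of unity sum to 0, e.g. 1 + exp(2*I*pi/3) + exp(-2*I*pi/3) = 0.)
Dimension check: dim(rho) = sum (mult * dim) = 2*1 + 0*1 + 0*1 + 3*1 + 2*1 = 7 = chi_rho(e) = 7.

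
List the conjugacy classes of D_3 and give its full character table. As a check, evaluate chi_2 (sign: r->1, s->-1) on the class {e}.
Conjugacy classes: {e} of size 1, {r^1, r^2} of size 2, {s, sr, ..., sr^2} of size 3.
Character table:
  irrep \ class              {e} (size 1)  {r^1, r^2} (size 2)  {s, sr, ..., sr^2} (size 3)
  chi_1 (triv)               1             1                    1                          
  chi_2 (sign: r->1, s->-1)  1             1                    -1                         
  chi_3 (2d, j=1)            2             -1                   0                          

Spot check: chi_2 (sign: r->1, s->-1) on {e} = 1.

Why: D_3 has order 2*3 = 6 with 3 conjugacy classes, hence 3 irreducibles. Sum of squared dims 1 + 1 + 4 = 6 = |G|. Linear characters come from the abelianisation; the 2-dimensional irreps have character r^k -> 2*cos(2*pi*j*k/3), reflections -> 0.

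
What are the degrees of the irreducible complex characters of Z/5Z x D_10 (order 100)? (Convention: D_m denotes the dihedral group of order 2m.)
Dimensions: 1, 1, 1, 1, 1, 1, 1, 1, 1, 1, 1, 1, 1, 1, 1, 1, 1, 1, 1, 1, 2, 2, 2, 2, 2, 2, 2, 2, 2, 2, 2, 2, 2, 2, 2, 2, 2, 2, 2, 2

Reasoning: There are 40 irreducibles (= number of conjugacy classes). Their dimensions d_i satisfy sum d_i^2 = |G| = 100: 1 + 1 + 1 + 1 + 1 + 1 + 1 + 1 + 1 + 1 + 1 + 1 + 1 + 1 + 1 + 1 + 1 + 1 + 1 + 1 + 4 + 4 + 4 + 4 + 4 + 4 + 4 + 4 + 4 + 4 + 4 + 4 + 4 + 4 + 4 + 4 + 4 + 4 + 4 + 4 = 100. (For the product with Z/5Z: each of the 5 1-dim characters of Z/5Z tensors with each irrep of D_10, giving 5 copies of each D_10-dimension.)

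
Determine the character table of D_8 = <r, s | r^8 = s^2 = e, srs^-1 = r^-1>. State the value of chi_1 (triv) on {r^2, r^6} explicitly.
Conjugacy classes: {e} of size 1, {r^4} of size 1, {r^1, r^7} of size 2, {r^2, r^6} of size 2, {r^3, r^5} of size 2, {s, sr^2, ...} of size 4, {sr, sr^3, ...} of size 4.
Character table:
  irrep \ class              {e} (size 1)  {r^4} (size 1)  {r^1, r^7} (size 2)  {r^2, r^6} (size 2)  {r^3, r^5} (size 2)  {s, sr^2, ...} (size 4)  {sr, sr^3, ...} (size 4)
  chi_1 (triv)               1             1               1                    1                    1                    1                        1                       
  chi_2 (sign: r->1, s->-1)  1             1               1                    1                    1                    -1                       -1                      
  chi_3 (r->-1, s->1)        1             1               -1                   1                    -1                   1                        -1                      
  chi_4 (r->-1, s->-1)       1             1               -1                   1                    -1                   -1                       1                       
  chi_5 (2d, j=1)            2             -2              sqrt(2)              0                    -sqrt(2)             0                        0                       
  chi_6 (2d, j=2)            2             2               0                    -2                   0                    0                        0                       
  chi_7 (2d, j=3)            2             -2              -sqrt(2)             0                    sqrt(2)              0                        0                       

Spot check: chi_1 (triv) on {r^2, r^6} = 1.

Solution. D_8 has order 2*8 = 16 with 7 conjugacy classes, hence 7 irreducibles. Sum of squared dims 1 + 1 + 1 + 1 + 4 + 4 + 4 = 16 = |G|. Linear characters come from the abelianisation; the 2-dimensional irreps have character r^k -> 2*cos(2*pi*j*k/8), reflections -> 0.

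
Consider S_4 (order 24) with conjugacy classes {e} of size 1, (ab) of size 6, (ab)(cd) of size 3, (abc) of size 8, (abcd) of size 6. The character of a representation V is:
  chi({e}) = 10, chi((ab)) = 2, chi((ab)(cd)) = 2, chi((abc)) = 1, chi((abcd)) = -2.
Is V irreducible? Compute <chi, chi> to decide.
Not irreducible (reducible): <chi, chi> = 7 > 1.

Derivation: <chi, chi> = (1/|G|) sum_C |C| * |chi(C)|^2 = (1/24)[1*|10|^2 + 6*|2|^2 + 3*|2|^2 + 8*|1|^2 + 6*|-2|^2]
  = (1/24)[(100) + (24) + (12) + (8) + (24)] = 168/24 = 7.
A character is irreducible iff <chi, chi> = 1, so this representation is reducible.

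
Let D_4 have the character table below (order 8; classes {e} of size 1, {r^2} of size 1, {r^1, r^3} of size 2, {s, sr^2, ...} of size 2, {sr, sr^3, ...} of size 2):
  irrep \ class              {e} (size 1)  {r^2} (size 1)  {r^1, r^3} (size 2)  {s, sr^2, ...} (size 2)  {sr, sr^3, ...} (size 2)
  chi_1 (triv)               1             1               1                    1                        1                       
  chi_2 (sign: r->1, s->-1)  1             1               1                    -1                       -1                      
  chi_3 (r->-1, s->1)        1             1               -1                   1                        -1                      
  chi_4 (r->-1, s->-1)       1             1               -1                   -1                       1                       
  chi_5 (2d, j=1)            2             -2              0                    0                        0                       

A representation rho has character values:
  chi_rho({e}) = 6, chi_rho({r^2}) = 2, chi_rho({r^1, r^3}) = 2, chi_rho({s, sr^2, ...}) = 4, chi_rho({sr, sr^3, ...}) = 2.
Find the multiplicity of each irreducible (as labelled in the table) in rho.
Multiplicities: chi_1: 3, chi_2: 0, chi_3: 1, chi_4: 0, chi_5: 1.

Use <chi_rho, chi> = (1/|G|) sum_C |C| * chi_rho(C) * conj(chi(C)) with |G| = 8 for each irreducible chi in the table:
  <chi_rho, chi_1> = (1/8)[1*(6)*conj(1) + 1*(2)*conj(1) + 2*(2)*conj(1) + 2*(4)*conj(1) + 2*(2)*conj(1)]
      = (1/8)[(6) + (2) + (4) + (8) + (4)] = 24/8 = 3
  <chi_rho, chi_2> = (1/8)[1*(6)*conj(1) + 1*(2)*conj(1) + 2*(2)*conj(1) + 2*(4)*conj(-1) + 2*(2)*conj(-1)]
      = (1/8)[(6) + (2) + (4) + (-8) + (-4)] = 0/8 = 0
  <chi_rho, chi_3> = (1/8)[1*(6)*conj(1) + 1*(2)*conj(1) + 2*(2)*conj(-1) + 2*(4)*conj(1) + 2*(2)*conj(-1)]
      = (1/8)[(6) + (2) + (-4) + (8) + (-4)] = 8/8 = 1
  <chi_rho, chi_4> = (1/8)[1*(6)*conj(1) + 1*(2)*conj(1) + 2*(2)*conj(-1) + 2*(4)*conj(-1) + 2*(2)*conj(1)]
      = (1/8)[(6) + (2) + (-4) + (-8) + (4)] = 0/8 = 0
  <chi_rho, chi_5> = (1/8)[1*(6)*conj(2) + 1*(2)*conj(-2) + 2*(2)*conj(0) + 2*(4)*conj(0) + 2*(2)*conj(0)]
      = (1/8)[(12) + (-4) + (0) + (0) + (0)] = 8/8 = 1
Dimension check: dim(rho) = sum (mult * dim) = 3*1 + 0*1 + 1*1 + 0*1 + 1*2 = 6 = chi_rho(e) = 6.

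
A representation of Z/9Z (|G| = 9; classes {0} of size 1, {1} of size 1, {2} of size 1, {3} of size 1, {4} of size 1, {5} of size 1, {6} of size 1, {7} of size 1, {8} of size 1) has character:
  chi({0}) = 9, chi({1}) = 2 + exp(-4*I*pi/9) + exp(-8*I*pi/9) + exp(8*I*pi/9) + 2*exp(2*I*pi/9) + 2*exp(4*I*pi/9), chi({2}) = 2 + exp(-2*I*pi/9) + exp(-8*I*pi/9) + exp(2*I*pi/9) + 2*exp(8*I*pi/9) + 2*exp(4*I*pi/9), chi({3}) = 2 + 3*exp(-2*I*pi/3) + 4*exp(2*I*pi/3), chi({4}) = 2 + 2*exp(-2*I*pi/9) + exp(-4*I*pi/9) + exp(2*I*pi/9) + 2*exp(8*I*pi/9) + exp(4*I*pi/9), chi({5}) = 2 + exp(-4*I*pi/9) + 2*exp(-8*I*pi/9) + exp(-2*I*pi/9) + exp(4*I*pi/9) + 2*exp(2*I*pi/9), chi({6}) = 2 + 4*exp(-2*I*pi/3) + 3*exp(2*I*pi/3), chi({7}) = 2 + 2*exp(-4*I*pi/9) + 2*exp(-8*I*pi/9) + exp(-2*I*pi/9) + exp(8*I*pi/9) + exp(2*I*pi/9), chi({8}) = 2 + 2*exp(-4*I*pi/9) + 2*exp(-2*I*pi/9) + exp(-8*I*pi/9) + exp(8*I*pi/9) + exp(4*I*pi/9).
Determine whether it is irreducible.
Not irreducible (reducible): <chi, chi> = 15 > 1.

Reasoning: <chi, chi> = (1/|G|) sum_C |C| * |chi(C)|^2 = (1/9)[1*|9|^2 + 1*|2 + exp(-4*I*pi/9) + exp(-8*I*pi/9) + exp(8*I*pi/9) + 2*exp(2*I*pi/9) + 2*exp(4*I*pi/9)|^2 + 1*|2 + exp(-2*I*pi/9) + exp(-8*I*pi/9) + exp(2*I*pi/9) + 2*exp(8*I*pi/9) + 2*exp(4*I*pi/9)|^2 + 1*|2 + 3*exp(-2*I*pi/3) + 4*exp(2*I*pi/3)|^2 + 1*|2 + 2*exp(-2*I*pi/9) + exp(-4*I*pi/9) + exp(2*I*pi/9) + 2*exp(8*I*pi/9) + exp(4*I*pi/9)|^2 + 1*|2 + exp(-4*I*pi/9) + 2*exp(-8*I*pi/9) + exp(-2*I*pi/9) + exp(4*I*pi/9) + 2*exp(2*I*pi/9)|^2 + 1*|2 + 4*exp(-2*I*pi/3) + 3*exp(2*I*pi/3)|^2 + 1*|2 + 2*exp(-4*I*pi/9) + 2*exp(-8*I*pi/9) + exp(-2*I*pi/9) + exp(8*I*pi/9) + exp(2*I*pi/9)|^2 + 1*|2 + 2*exp(-4*I*pi/9) + 2*exp(-2*I*pi/9) + exp(-8*I*pi/9) + exp(8*I*pi/9) + exp(4*I*pi/9)|^2]
  = (1/9)[(81) + (15 + 9*exp(-4*I*pi/9) + 7*exp(-2*I*pi/3) + 9*exp(-2*I*pi/9) + 8*exp(-8*I*pi/9) + 8*exp(8*I*pi/9) + 9*exp(2*I*pi/9) + 7*exp(2*I*pi/3) + 9*exp(4*I*pi/9)) + (15 + 9*exp(-4*I*pi/9) + 7*exp(-2*I*pi/3) + 8*exp(-2*I*pi/9) + 9*exp(-8*I*pi/9) + 9*exp(8*I*pi/9) + 8*exp(2*I*pi/9) + 7*exp(2*I*pi/3) + 9*exp(4*I*pi/9)) + (3) + (15 + 8*exp(-4*I*pi/9) + 7*exp(-2*I*pi/3) + 9*exp(-2*I*pi/9) + 9*exp(-8*I*pi/9) + 9*exp(8*I*pi/9) + 9*exp(2*I*pi/9) + 7*exp(2*I*pi/3) + 8*exp(4*I*pi/9)) + (15 + 8*exp(-4*I*pi/9) + 7*exp(-2*I*pi/3) + 9*exp(-2*I*pi/9) + 9*exp(-8*I*pi/9) + 9*exp(8*I*pi/9) + 9*exp(2*I*pi/9) + 7*exp(2*I*pi/3) + 8*exp(4*I*pi/9)) + (3) + (15 + 9*exp(-4*I*pi/9) + 7*exp(-2*I*pi/3) + 8*exp(-2*I*pi/9) + 9*exp(-8*I*pi/9) + 9*exp(8*I*pi/9) + 8*exp(2*I*pi/9) + 7*exp(2*I*pi/3) + 9*exp(4*I*pi/9)) + (15 + 9*exp(-4*I*pi/9) + 7*exp(-2*I*pi/3) + 9*exp(-2*I*pi/9) + 8*exp(-8*I*pi/9) + 8*exp(8*I*pi/9) + 9*exp(2*I*pi/9) + 7*exp(2*I*pi/3) + 9*exp(4*I*pi/9))] = 135/9 = 15.
(Exp terms are combined using exp(i*s)*conj(exp(i*t)) = exp(i*(s-t)), and sums of them are collapsed using the identity that for every m > 1 the m distinct m-th roots of unity sum to 0, e.g. 1 + exp(2*I*pi/3) + exp(-2*I*pi/3) = 0.)
A character is irreducible iff <chi, chi> = 1, so this representation is reducible.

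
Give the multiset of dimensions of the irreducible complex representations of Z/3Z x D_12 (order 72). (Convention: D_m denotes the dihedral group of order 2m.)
Dimensions: 1, 1, 1, 1, 1, 1, 1, 1, 1, 1, 1, 1, 2, 2, 2, 2, 2, 2, 2, 2, 2, 2, 2, 2, 2, 2, 2

Argument: There are 27 irreducibles (= number of conjugacy classes). Their dimensions d_i satisfy sum d_i^2 = |G| = 72: 1 + 1 + 1 + 1 + 1 + 1 + 1 + 1 + 1 + 1 + 1 + 1 + 4 + 4 + 4 + 4 + 4 + 4 + 4 + 4 + 4 + 4 + 4 + 4 + 4 + 4 + 4 = 72. (For the product with Z/3Z: each of the 3 1-dim characters of Z/3Z tensors with each irrep of D_12, giving 3 copies of each D_12-dimension.)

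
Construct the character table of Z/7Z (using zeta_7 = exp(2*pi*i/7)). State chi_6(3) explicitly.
Character table of Z/7Z (irreps indexed chi_0,...,chi_6 with chi_k(m) = zeta_7^(k*m), zeta_7 = exp(2*pi*i/7)):
  irrep \ class  {0} (size 1)  {1} (size 1)    {2} (size 1)    {3} (size 1)    {4} (size 1)    {5} (size 1)    {6} (size 1)  
  chi_0          1             1               1               1               1               1               1             
  chi_1          1             exp(2*I*pi/7)   exp(4*I*pi/7)   exp(6*I*pi/7)   exp(-6*I*pi/7)  exp(-4*I*pi/7)  exp(-2*I*pi/7)
  chi_2          1             exp(4*I*pi/7)   exp(-6*I*pi/7)  exp(-2*I*pi/7)  exp(2*I*pi/7)   exp(6*I*pi/7)   exp(-4*I*pi/7)
  chi_3          1             exp(6*I*pi/7)   exp(-2*I*pi/7)  exp(4*I*pi/7)   exp(-4*I*pi/7)  exp(2*I*pi/7)   exp(-6*I*pi/7)
  chi_4          1             exp(-6*I*pi/7)  exp(2*I*pi/7)   exp(-4*I*pi/7)  exp(4*I*pi/7)   exp(-2*I*pi/7)  exp(6*I*pi/7) 
  chi_5          1             exp(-4*I*pi/7)  exp(6*I*pi/7)   exp(2*I*pi/7)   exp(-2*I*pi/7)  exp(-6*I*pi/7)  exp(4*I*pi/7) 
  chi_6          1             exp(-2*I*pi/7)  exp(-4*I*pi/7)  exp(-6*I*pi/7)  exp(6*I*pi/7)   exp(4*I*pi/7)   exp(2*I*pi/7) 

Spot check: chi_6(3) = zeta_7^(6*3) = zeta_7^18 = exp(-6*I*pi/7).

Argument: Z/7Z is abelian, so all 7 irreducible complex representations are 1-dimensional. They are given by chi_k(m) = zeta_7^(k*m) for k = 0,...,6. Row orthogonality: sum_m chi_k(m) conj(chi_l(m)) = 7 * [k = l].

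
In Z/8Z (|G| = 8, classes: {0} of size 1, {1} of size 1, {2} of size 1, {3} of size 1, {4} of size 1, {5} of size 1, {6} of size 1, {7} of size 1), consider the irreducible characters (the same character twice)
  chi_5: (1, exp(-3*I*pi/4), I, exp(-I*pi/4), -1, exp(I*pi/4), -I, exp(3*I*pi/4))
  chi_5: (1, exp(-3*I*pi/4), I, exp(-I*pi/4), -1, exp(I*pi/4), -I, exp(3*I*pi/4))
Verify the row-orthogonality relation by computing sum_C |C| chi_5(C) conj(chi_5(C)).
Sum = 8 = |G| = 8; so <chi_5, chi_5> = 1 (norm-1 confirms irreducibility).

Explanation: Compute term by term over conjugacy classes (|C| * chi_5(C) * conj(chi_5(C))):
  1*(1)*conj(1) + 1*(exp(-3*I*pi/4))*conj(exp(-3*I*pi/4)) + 1*(I)*conj(I) + 1*(exp(-I*pi/4))*conj(exp(-I*pi/4)) + 1*(-1)*conj(-1) + 1*(exp(I*pi/4))*conj(exp(I*pi/4)) + 1*(-I)*conj(-I) + 1*(exp(3*I*pi/4))*conj(exp(3*I*pi/4))
  = (1) + (1) + (1) + (1) + (1) + (1) + (1) + (1)
  = 8.
(Exp terms are combined using exp(i*s)*conj(exp(i*t)) = exp(i*(s-t)), and sums of them are collapsed using the identity that for every m > 1 the m distinct m-th roots of unity sum to 0, e.g. 1 + exp(2*I*pi/3) + exp(-2*I*pi/3) = 0.)
Dividing by |G| = 8 gives 8/8 = 1, matching the row-orthogonality relation <chi_5, chi_5> = [chi_5 = chi_5].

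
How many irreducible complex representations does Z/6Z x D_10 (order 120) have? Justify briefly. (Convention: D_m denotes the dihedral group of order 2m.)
48

Explanation: The number of irreducible complex representations of a finite group equals its number of conjugacy classes. For a direct product, #classes(G x H) = #classes(G) * #classes(H). Z/6Z has 6 classes (abelian), D_10 has 8 classes, so 6 * 8 = 48, so Z/6Z x D_10 (order 120) has exactly 48 irreducible complex representations.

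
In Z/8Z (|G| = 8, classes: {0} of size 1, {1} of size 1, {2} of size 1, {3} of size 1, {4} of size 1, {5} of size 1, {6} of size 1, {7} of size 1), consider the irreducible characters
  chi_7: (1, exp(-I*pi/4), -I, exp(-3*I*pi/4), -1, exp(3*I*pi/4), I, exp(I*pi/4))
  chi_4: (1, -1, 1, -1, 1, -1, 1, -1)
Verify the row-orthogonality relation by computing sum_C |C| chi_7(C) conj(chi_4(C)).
Sum = 0; so <chi_7, chi_4> = 0 (distinct irreducibles are orthogonal).

Derivation: Compute term by term over conjugacy classes (|C| * chi_7(C) * conj(chi_4(C))):
  1*(1)*conj(1) + 1*(exp(-I*pi/4))*conj(-1) + 1*(-I)*conj(1) + 1*(exp(-3*I*pi/4))*conj(-1) + 1*(-1)*conj(1) + 1*(exp(3*I*pi/4))*conj(-1) + 1*(I)*conj(1) + 1*(exp(I*pi/4))*conj(-1)
  = (1) + (-exp(-I*pi/4)) + (-I) + (-exp(-3*I*pi/4)) + (-1) + (-exp(3*I*pi/4)) + (I) + (-exp(I*pi/4))
  = 0.
(Exp terms are combined using exp(i*s)*conj(exp(i*t)) = exp(i*(s-t)), and sums of them are collapsed using the identity that for every m > 1 the m distinct m-th roots of unity sum to 0, e.g. 1 + exp(2*I*pi/3) + exp(-2*I*pi/3) = 0.)
Dividing by |G| = 8 gives 0/8 = 0, matching the row-orthogonality relation <chi_7, chi_4> = [chi_7 = chi_4].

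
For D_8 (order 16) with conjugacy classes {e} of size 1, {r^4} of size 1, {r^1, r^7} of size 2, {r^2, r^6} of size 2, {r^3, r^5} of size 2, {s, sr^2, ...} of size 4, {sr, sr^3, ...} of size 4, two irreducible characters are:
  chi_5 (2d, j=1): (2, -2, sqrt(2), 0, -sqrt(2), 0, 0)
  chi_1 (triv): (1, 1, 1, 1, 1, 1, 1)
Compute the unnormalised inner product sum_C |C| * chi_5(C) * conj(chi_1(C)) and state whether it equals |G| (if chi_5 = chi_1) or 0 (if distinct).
Sum = 0; so <chi_5, chi_1> = 0 (distinct irreducibles are orthogonal).

Details: Compute term by term over conjugacy classes (|C| * chi_5(C) * conj(chi_1(C))):
  1*(2)*conj(1) + 1*(-2)*conj(1) + 2*(sqrt(2))*conj(1) + 2*(0)*conj(1) + 2*(-sqrt(2))*conj(1) + 4*(0)*conj(1) + 4*(0)*conj(1)
  = (2) + (-2) + (2*sqrt(2)) + (0) + (-2*sqrt(2)) + (0) + (0)
  = 0.
Dividing by |G| = 16 gives 0/16 = 0, matching the row-orthogonality relation <chi_5, chi_1> = [chi_5 = chi_1].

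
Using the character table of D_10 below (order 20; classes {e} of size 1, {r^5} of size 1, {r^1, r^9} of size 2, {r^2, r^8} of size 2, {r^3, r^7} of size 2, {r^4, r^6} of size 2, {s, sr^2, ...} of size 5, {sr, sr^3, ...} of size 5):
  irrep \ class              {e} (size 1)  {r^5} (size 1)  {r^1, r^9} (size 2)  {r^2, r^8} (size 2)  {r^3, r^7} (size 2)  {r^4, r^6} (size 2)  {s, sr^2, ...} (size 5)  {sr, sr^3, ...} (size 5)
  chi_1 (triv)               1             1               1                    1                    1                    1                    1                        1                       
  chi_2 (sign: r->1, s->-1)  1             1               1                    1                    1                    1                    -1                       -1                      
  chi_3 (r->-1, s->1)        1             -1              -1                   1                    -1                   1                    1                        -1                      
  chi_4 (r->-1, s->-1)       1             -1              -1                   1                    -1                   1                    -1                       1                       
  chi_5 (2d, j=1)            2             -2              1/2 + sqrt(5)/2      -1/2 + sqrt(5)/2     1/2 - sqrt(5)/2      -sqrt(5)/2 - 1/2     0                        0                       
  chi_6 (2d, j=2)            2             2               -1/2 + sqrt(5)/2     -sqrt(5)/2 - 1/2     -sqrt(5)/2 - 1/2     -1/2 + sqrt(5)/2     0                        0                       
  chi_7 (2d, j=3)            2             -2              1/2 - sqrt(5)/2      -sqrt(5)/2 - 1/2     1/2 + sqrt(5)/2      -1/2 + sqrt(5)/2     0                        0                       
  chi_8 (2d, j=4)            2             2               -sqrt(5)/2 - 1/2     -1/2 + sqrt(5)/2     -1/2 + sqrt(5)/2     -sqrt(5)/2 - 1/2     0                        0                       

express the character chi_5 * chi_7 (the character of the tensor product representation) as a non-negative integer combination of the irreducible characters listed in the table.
chi_5 tensor chi_7 = chi_6 + chi_8 (all other irreducibles have multiplicity 0).

Reasoning: The character of a tensor product is the pointwise product (chi_5 * chi_7)(C) = chi_5(C) * chi_7(C):
  {e}: (2)*(2), {r^5}: (-2)*(-2), {r^1, r^9}: (1/2 + sqrt(5)/2)*(1/2 - sqrt(5)/2), {r^2, r^8}: (-1/2 + sqrt(5)/2)*(-sqrt(5)/2 - 1/2), {r^3, r^7}: (1/2 - sqrt(5)/2)*(1/2 + sqrt(5)/2), {r^4, r^6}: (-sqrt(5)/2 - 1/2)*(-1/2 + sqrt(5)/2), {s, sr^2, ...}: (0)*(0), {sr, sr^3, ...}: (0)*(0)
so (chi_5 * chi_7) takes values
  {e} -> 4, {r^5} -> 4, {r^1, r^9} -> -1, {r^2, r^8} -> -1, {r^3, r^7} -> -1, {r^4, r^6} -> -1, {s, sr^2, ...} -> 0, {sr, sr^3, ...} -> 0.
Now take the inner product of this character with each irreducible chi from the table, <chi_5*chi_7, chi> = (1/20) sum_C |C| (chi_5*chi_7)(C) conj(chi(C)):
  <chi_5*chi_7, chi_1> = (1/20)[1*(4)*conj(1) + 1*(4)*conj(1) + 2*(-1)*conj(1) + 2*(-1)*conj(1) + 2*(-1)*conj(1) + 2*(-1)*conj(1) + 5*(0)*conj(1) + 5*(0)*conj(1)]
      = (1/20)[(4) + (4) + (-2) + (-2) + (-2) + (-2) + (0) + (0)] = 0/20 = 0
  <chi_5*chi_7, chi_2> = (1/20)[1*(4)*conj(1) + 1*(4)*conj(1) + 2*(-1)*conj(1) + 2*(-1)*conj(1) + 2*(-1)*conj(1) + 2*(-1)*conj(1) + 5*(0)*conj(-1) + 5*(0)*conj(-1)]
      = (1/20)[(4) + (4) + (-2) + (-2) + (-2) + (-2) + (0) + (0)] = 0/20 = 0
  <chi_5*chi_7, chi_3> = (1/20)[1*(4)*conj(1) + 1*(4)*conj(-1) + 2*(-1)*conj(-1) + 2*(-1)*conj(1) + 2*(-1)*conj(-1) + 2*(-1)*conj(1) + 5*(0)*conj(1) + 5*(0)*conj(-1)]
      = (1/20)[(4) + (-4) + (2) + (-2) + (2) + (-2) + (0) + (0)] = 0/20 = 0
  <chi_5*chi_7, chi_4> = (1/20)[1*(4)*conj(1) + 1*(4)*conj(-1) + 2*(-1)*conj(-1) + 2*(-1)*conj(1) + 2*(-1)*conj(-1) + 2*(-1)*conj(1) + 5*(0)*conj(-1) + 5*(0)*conj(1)]
      = (1/20)[(4) + (-4) + (2) + (-2) + (2) + (-2) + (0) + (0)] = 0/20 = 0
  <chi_5*chi_7, chi_5> = (1/20)[1*(4)*conj(2) + 1*(4)*conj(-2) + 2*(-1)*conj(1/2 + sqrt(5)/2) + 2*(-1)*conj(-1/2 + sqrt(5)/2) + 2*(-1)*conj(1/2 - sqrt(5)/2) + 2*(-1)*conj(-sqrt(5)/2 - 1/2) + 5*(0)*conj(0) + 5*(0)*conj(0)]
      = (1/20)[(8) + (-8) + (-sqrt(5) - 1) + (1 - sqrt(5)) + (-1 + sqrt(5)) + (1 + sqrt(5)) + (0) + (0)] = 0/20 = 0
  <chi_5*chi_7, chi_6> = (1/20)[1*(4)*conj(2) + 1*(4)*conj(2) + 2*(-1)*conj(-1/2 + sqrt(5)/2) + 2*(-1)*conj(-sqrt(5)/2 - 1/2) + 2*(-1)*conj(-sqrt(5)/2 - 1/2) + 2*(-1)*conj(-1/2 + sqrt(5)/2) + 5*(0)*conj(0) + 5*(0)*conj(0)]
      = (1/20)[(8) + (8) + (1 - sqrt(5)) + (1 + sqrt(5)) + (1 + sqrt(5)) + (1 - sqrt(5)) + (0) + (0)] = 20/20 = 1
  <chi_5*chi_7, chi_7> = (1/20)[1*(4)*conj(2) + 1*(4)*conj(-2) + 2*(-1)*conj(1/2 - sqrt(5)/2) + 2*(-1)*conj(-sqrt(5)/2 - 1/2) + 2*(-1)*conj(1/2 + sqrt(5)/2) + 2*(-1)*conj(-1/2 + sqrt(5)/2) + 5*(0)*conj(0) + 5*(0)*conj(0)]
      = (1/20)[(8) + (-8) + (-1 + sqrt(5)) + (1 + sqrt(5)) + (-sqrt(5) - 1) + (1 - sqrt(5)) + (0) + (0)] = 0/20 = 0
  <chi_5*chi_7, chi_8> = (1/20)[1*(4)*conj(2) + 1*(4)*conj(2) + 2*(-1)*conj(-sqrt(5)/2 - 1/2) + 2*(-1)*conj(-1/2 + sqrt(5)/2) + 2*(-1)*conj(-1/2 + sqrt(5)/2) + 2*(-1)*conj(-sqrt(5)/2 - 1/2) + 5*(0)*conj(0) + 5*(0)*conj(0)]
      = (1/20)[(8) + (8) + (1 + sqrt(5)) + (1 - sqrt(5)) + (1 - sqrt(5)) + (1 + sqrt(5)) + (0) + (0)] = 20/20 = 1
Hence the multiplicities are chi_6: 1, chi_8: 1. Dimension check: dim(chi_5)*dim(chi_7) = 2*2 = 4 and sum (mult * dim) = 1*2 + 1*2 = 4.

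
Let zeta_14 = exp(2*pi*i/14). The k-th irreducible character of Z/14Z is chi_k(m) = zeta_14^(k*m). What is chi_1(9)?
chi_1(9) = zeta_14^9 = exp(-5*I*pi/7)

chi_1(9) = zeta_14^(1*9) = zeta_14^9. Since zeta_14^14 = 1, this equals zeta_14^9 = exp(2*pi*i*9/14) = exp(-5*I*pi/7).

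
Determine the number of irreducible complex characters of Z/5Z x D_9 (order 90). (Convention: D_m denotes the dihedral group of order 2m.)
30

Details: The number of irreducible complex representations of a finite group equals its number of conjugacy classes. For a direct product, #classes(G x H) = #classes(G) * #classes(H). Z/5Z has 5 classes (abelian), D_9 has 6 classes, so 5 * 6 = 30, so Z/5Z x D_9 (order 90) has exactly 30 irreducible complex representations.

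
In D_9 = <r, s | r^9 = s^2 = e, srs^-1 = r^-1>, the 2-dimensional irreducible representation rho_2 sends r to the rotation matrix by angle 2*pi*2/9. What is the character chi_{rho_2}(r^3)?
chi_{rho_2}(r^3) = 2*cos(2*pi*2*3/9) = -1

Solution. rho_2(r^3) is rotation by angle 2*pi*2*3/9, whose trace is 2*cos(2*pi*2*3/9) = -1.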